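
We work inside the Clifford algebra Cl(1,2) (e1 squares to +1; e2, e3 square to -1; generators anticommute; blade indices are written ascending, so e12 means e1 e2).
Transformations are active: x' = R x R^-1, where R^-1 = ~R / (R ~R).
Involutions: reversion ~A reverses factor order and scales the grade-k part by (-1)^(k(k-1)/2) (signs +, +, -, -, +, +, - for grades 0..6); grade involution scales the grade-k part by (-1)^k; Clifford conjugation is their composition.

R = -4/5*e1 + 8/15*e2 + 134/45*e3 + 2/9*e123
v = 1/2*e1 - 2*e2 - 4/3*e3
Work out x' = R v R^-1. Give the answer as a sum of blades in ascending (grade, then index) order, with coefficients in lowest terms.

~R = -4/5*e1 + 8/15*e2 + 134/45*e3 - 2/9*e123, and R ~R = -1904/225, so R^-1 = ~R / (-1904/225).
R v = 626/135 + 44/27*e12 - 13/15*e13 + 241/45*e23
Answer: 409/4284*e1 + 6259/4284*e2 - 439/238*e3


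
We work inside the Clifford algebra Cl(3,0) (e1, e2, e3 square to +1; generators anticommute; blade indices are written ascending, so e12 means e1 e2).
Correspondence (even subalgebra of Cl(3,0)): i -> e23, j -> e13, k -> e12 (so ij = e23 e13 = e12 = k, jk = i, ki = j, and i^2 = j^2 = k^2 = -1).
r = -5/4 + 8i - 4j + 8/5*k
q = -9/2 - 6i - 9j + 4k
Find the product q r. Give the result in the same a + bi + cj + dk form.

In blades: q = -9/2 + 4*e12 - 9*e13 - 6*e23, r = -5/4 + 8/5*e12 - 4*e13 + 8*e23.
Distribute q over r term by term (generator squares from the signature, products reordered to ascending indices): (-9/2)*r = 45/8 - 36/5*e12 + 18*e13 - 36*e23; (4*e12)*r = -32/5 - 5*e12 + 32*e13 + 16*e23; (-9*e13)*r = -36 + 72*e12 + 45/4*e13 - 72/5*e23; (-6*e23)*r = 48 + 24*e12 + 48/5*e13 + 15/2*e23.
Sum: 449/40 + 419/5*e12 + 1417/20*e13 - 269/10*e23; translating back through the correspondence:
Answer: 449/40 - 269/10*i + 1417/20*j + 419/5*k


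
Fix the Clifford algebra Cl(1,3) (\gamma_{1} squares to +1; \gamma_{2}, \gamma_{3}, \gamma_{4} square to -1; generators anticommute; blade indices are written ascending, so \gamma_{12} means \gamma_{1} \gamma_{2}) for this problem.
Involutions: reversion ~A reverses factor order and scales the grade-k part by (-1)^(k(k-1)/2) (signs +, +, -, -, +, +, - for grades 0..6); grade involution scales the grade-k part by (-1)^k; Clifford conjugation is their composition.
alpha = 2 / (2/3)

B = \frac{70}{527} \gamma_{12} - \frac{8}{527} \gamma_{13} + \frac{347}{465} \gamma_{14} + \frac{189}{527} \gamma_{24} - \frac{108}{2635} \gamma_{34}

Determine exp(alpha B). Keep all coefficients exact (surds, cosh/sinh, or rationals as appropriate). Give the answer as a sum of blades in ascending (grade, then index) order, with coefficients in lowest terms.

B^2 term by term: the squares give (\frac{70}{527})^2*(\gamma_{12})^2 + (-\frac{8}{527})^2*(\gamma_{13})^2 + (\frac{347}{465})^2*(\gamma_{14})^2 + (\frac{189}{527})^2*(\gamma_{24})^2 + (-\frac{108}{2635})^2*(\gamma_{34})^2 = \frac{4900}{277729}*(+1) + \frac{64}{277729}*(+1) + \frac{120409}{216225}*(+1) + \frac{35721}{277729}*(-1) + \frac{11664}{6943225}*(-1) = \frac{4}{9} (each basis 2-blade squares to minus the product of its generators' squares); cross terms between blades sharing an index anticommute and cancel; the commuting (index-disjoint) pairs give grade-4 terms 2*c*c'*(blade product), which cancel blade by blade — \gamma_{1234}: -\frac{3024}{277729} + \frac{3024}{277729} = 0 — confirming B is simple. So B^2 = \frac{4}{9}.
B^2 = \frac{4}{9} — B^2 > 0, so the exponential closes hyperbolically: l = \frac{2}{3}, alpha*l = 2, so exp(alpha B) = cosh(2) + (sinh(2)/(\frac{2}{3}))*B = \cosh{\left(2 \right)} + (\frac{3 \sinh{\left(2 \right)}}{2})*B.
Answer: \cosh{\left(2 \right)} + \frac{105 \sinh{\left(2 \right)}}{527} \gamma_{12} - \frac{12 \sinh{\left(2 \right)}}{527} \gamma_{13} + \frac{347 \sinh{\left(2 \right)}}{310} \gamma_{14} + \frac{567 \sinh{\left(2 \right)}}{1054} \gamma_{24} - \frac{162 \sinh{\left(2 \right)}}{2635} \gamma_{34}


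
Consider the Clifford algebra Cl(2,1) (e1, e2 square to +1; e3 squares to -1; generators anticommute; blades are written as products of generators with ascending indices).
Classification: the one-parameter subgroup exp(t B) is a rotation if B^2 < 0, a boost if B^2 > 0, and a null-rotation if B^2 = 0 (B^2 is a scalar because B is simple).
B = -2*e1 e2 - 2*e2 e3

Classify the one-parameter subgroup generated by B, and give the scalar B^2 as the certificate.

B^2 term by term: the squares give (-2)^2*(e1 e2)^2 + (-2)^2*(e2 e3)^2 = 4*(-1) + 4*(+1) = 0 (each basis 2-blade squares to minus the product of its generators' squares); cross terms between blades sharing an index anticommute and cancel. So B^2 = 0.
Answer: null-rotation, certificate B^2 = 0. Note: conjugating B changes its blade decomposition but never the scalar B^2 = 0, whose sign settles the classification.


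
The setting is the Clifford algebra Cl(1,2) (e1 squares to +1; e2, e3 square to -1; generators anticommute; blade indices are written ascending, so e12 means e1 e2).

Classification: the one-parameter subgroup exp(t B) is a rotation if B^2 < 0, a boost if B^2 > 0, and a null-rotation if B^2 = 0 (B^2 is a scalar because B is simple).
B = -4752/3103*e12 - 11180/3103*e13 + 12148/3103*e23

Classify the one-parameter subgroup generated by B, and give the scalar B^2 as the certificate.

B^2 term by term: the squares give (-4752/3103)^2*(e12)^2 + (-11180/3103)^2*(e13)^2 + (12148/3103)^2*(e23)^2 = 22581504/9628609*(+1) + 124992400/9628609*(+1) + 147573904/9628609*(-1) = 0 (each basis 2-blade squares to minus the product of its generators' squares); cross terms between blades sharing an index anticommute and cancel. So B^2 = 0.
Answer: null-rotation, certificate B^2 = 0. Key observation: B^2 = 0 is a conjugation invariant, so its sign decides the class regardless of the surface form of B.


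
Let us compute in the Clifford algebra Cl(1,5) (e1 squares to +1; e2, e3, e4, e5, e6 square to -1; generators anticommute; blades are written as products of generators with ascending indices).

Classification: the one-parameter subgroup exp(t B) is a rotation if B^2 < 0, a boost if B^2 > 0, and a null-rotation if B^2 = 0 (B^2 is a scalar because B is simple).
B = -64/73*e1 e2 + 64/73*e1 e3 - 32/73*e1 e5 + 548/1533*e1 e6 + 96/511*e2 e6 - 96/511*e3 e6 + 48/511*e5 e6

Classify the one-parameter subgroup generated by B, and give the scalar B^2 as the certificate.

B^2 term by term: the squares give (-64/73)^2*(e1 e2)^2 + (64/73)^2*(e1 e3)^2 + (-32/73)^2*(e1 e5)^2 + (548/1533)^2*(e1 e6)^2 + (96/511)^2*(e2 e6)^2 + (-96/511)^2*(e3 e6)^2 + (48/511)^2*(e5 e6)^2 = 4096/5329*(+1) + 4096/5329*(+1) + 1024/5329*(+1) + 300304/2350089*(+1) + 9216/261121*(-1) + 9216/261121*(-1) + 2304/261121*(-1) = 16/9 (each basis 2-blade squares to minus the product of its generators' squares); cross terms between blades sharing an index anticommute and cancel; the commuting (index-disjoint) pairs give grade-4 terms 2*c*c'*(blade product), which cancel blade by blade — e1 e2 e3 e6: 12288/37303 - 12288/37303 = 0; e1 e2 e5 e6: -6144/37303 + 6144/37303 = 0; e1 e3 e5 e6: 6144/37303 - 6144/37303 = 0 — confirming B is simple. So B^2 = 16/9.
Answer: boost, certificate B^2 = 16/9. One invariant decides it: the square 16/9 survives every conjugation, and its sign is exactly the classification.


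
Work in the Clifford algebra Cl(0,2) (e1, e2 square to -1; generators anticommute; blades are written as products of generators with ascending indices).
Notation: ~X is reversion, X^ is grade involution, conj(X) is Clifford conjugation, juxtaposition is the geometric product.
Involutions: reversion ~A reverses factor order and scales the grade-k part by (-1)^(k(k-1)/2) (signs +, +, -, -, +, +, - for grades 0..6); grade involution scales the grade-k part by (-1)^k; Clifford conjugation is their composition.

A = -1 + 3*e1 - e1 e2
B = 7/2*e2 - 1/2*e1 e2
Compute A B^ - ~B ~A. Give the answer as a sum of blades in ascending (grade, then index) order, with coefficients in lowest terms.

first term: -1/2 - 7/2*e1 + 5*e2 - 10*e1 e2
second term: -1/2 + 7/2*e1 - 2*e2 - 11*e1 e2
Answer: -7*e1 + 7*e2 + e1 e2


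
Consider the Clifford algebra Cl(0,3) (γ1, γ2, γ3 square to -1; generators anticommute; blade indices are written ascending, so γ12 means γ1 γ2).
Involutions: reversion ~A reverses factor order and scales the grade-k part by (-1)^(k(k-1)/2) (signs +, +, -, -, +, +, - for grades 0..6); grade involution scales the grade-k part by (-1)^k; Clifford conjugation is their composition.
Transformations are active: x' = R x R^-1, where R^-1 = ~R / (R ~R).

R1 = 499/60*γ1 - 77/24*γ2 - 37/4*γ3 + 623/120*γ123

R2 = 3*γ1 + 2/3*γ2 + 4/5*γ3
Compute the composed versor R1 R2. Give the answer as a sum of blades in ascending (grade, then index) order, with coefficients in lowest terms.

Distribute over the terms of R2 (each basis-blade product reordered to ascending indices, repeated generators contracted through their squares):
R1 (3*γ1) = -499/20 + 77/8*γ12 + 111/4*γ13 - 623/40*γ23
R1 (2/3*γ2) = 77/36 + 499/90*γ12 + 623/180*γ13 + 37/6*γ23
R1 (4/5*γ3) = 37/5 - 623/150*γ12 + 499/75*γ13 - 77/30*γ23
Summing the partial products and collecting blades:
Answer: -1387/90 + 19829/1800*γ12 + 17039/450*γ13 - 479/40*γ23


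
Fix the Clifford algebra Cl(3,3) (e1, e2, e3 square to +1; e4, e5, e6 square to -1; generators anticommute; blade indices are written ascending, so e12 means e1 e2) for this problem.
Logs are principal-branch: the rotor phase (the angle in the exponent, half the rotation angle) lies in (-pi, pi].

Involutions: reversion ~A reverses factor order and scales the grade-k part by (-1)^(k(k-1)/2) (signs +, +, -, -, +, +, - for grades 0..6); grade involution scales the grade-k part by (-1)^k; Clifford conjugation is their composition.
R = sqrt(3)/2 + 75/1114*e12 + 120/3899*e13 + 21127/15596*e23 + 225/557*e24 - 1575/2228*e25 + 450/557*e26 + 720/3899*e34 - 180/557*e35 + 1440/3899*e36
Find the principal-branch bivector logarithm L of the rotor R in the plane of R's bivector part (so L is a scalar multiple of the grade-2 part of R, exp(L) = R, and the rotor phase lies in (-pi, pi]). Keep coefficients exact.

The scalar part of R is sqrt(3)/2, which fixes the principal-branch rotor phase; the unit plane is then the bivector part divided by the sine of that phase, and L is that plane scaled by the phase.
Concretely: cos(phase) = sqrt(3)/2 gives phase = ±pi/6, and since phase/sin(phase) is even the sign is immaterial: L = (phase/sin(phase)) * <R>_2 = (pi/3) * <R>_2.
Answer: 25*pi/1114*e12 + 40*pi/3899*e13 + 21127*pi/46788*e23 + 75*pi/557*e24 - 525*pi/2228*e25 + 150*pi/557*e26 + 240*pi/3899*e34 - 60*pi/557*e35 + 480*pi/3899*e36


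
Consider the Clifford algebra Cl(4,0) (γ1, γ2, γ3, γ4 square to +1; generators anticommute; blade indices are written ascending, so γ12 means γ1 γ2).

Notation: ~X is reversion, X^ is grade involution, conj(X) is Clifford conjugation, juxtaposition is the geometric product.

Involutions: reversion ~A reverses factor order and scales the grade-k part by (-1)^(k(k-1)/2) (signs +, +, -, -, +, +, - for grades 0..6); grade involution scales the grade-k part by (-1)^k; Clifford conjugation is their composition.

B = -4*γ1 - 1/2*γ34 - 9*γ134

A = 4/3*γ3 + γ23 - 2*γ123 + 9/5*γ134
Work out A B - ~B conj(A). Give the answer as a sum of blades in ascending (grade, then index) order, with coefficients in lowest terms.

first term: 81/5 + 9/10*γ1 - 2/3*γ4 + 16/3*γ13 + 12*γ14 + 8*γ23 + 35/2*γ24 - 36/5*γ34 - 4*γ123 - 8*γ124
second term: -81/5 - 9/10*γ1 + 2/3*γ4 + 16/3*γ13 + 12*γ14 + 8*γ23 + 37/2*γ24 - 36/5*γ34 + 4*γ123 + 10*γ124
Answer: 162/5 + 9/5*γ1 - 4/3*γ4 - γ24 - 8*γ123 - 18*γ124


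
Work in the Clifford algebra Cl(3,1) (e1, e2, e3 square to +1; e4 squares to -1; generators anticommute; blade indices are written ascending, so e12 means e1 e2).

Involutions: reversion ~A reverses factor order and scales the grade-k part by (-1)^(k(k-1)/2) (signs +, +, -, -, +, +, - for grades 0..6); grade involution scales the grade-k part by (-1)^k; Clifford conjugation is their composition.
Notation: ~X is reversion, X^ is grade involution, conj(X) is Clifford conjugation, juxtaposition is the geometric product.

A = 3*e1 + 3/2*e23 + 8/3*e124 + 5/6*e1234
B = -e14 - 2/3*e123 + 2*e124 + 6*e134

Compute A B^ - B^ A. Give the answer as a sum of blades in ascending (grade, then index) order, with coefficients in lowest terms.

first term: -16/3 - e1 + 23/3*e2 - 5/3*e3 - 22/9*e4 - 89/6*e23 - 6*e24 - 146/9*e34 - 9*e124 + 3*e134 - 3/2*e1234
second term: -16/3 - e1 - 7/3*e2 + 5/3*e3 + 22/9*e4 + 103/6*e23 - 6*e24 - 178/9*e34 + 9*e124 - 3*e134 - 3/2*e1234
Answer: 10*e2 - 10/3*e3 - 44/9*e4 - 32*e23 + 32/9*e34 - 18*e124 + 6*e134


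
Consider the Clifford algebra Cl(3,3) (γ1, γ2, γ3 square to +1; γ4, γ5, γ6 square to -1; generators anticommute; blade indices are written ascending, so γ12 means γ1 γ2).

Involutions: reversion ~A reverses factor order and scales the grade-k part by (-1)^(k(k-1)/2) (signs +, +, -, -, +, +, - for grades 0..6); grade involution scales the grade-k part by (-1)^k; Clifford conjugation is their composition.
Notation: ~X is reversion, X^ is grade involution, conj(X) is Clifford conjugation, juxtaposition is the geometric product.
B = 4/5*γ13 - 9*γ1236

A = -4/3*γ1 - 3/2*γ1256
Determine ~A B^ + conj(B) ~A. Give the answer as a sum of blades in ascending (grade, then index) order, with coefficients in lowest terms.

first term: -16/15*γ3 + 27/2*γ35 + 12*γ236 + 6/5*γ2356
second term: -16/15*γ3 - 27/2*γ35 - 12*γ236 + 6/5*γ2356
Answer: -32/15*γ3 + 12/5*γ2356


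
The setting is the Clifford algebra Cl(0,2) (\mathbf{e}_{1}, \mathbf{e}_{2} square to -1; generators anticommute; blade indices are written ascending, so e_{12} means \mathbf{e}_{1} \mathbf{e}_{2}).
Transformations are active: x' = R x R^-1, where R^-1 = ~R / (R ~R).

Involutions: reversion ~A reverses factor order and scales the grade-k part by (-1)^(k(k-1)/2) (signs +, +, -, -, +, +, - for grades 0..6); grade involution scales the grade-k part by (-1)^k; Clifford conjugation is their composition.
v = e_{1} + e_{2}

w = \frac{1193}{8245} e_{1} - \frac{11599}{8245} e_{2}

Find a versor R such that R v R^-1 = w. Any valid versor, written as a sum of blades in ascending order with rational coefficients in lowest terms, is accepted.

Take R = v + w = \frac{9438}{8245} e_{1} - \frac{3354}{8245} e_{2}. Because q(v) = q(w) = -2, conjugation by R sends v exactly to w.
Answer: \frac{9438}{8245} e_{1} - \frac{3354}{8245} e_{2}


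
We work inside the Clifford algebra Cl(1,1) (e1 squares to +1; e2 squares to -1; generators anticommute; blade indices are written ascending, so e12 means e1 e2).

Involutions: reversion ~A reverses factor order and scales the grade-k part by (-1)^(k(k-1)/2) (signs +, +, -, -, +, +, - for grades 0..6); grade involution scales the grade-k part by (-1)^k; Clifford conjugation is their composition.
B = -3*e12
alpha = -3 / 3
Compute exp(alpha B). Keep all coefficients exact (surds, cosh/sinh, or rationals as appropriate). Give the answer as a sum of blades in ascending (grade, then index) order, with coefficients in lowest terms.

B^2 = (-3)^2*(e12)^2 = 9*(+1) = 9 (a basis 2-blade squares to minus the product of its generators' squares).
B^2 = 9 — hyperbolic case — the even/odd split gives cosh and sinh: l = 3, alpha*l = -3, so exp(alpha B) = cosh(-3) + (sinh(-3)/3)*B = cosh(3) + (-sinh(3)/3)*B.
Answer: cosh(3) + sinh(3)*e12


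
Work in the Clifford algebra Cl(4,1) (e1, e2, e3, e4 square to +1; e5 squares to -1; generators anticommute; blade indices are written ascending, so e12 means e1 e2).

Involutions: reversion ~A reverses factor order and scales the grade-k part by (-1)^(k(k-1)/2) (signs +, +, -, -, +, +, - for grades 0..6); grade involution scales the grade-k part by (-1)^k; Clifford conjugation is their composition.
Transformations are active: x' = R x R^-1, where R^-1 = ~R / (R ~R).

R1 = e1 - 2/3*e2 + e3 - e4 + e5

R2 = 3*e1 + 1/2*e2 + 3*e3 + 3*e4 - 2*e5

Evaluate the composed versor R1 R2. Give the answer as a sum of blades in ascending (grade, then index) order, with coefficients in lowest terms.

Distribute over the terms of R1 (each basis-blade product reordered to ascending indices, repeated generators contracted through their squares):
(e1) R2 = 3 + 1/2*e12 + 3*e13 + 3*e14 - 2*e15
(-2/3*e2) R2 = -1/3 + 2*e12 - 2*e23 - 2*e24 + 4/3*e25
(e3) R2 = 3 - 3*e13 - 1/2*e23 + 3*e34 - 2*e35
(-e4) R2 = -3 + 3*e14 + 1/2*e24 + 3*e34 + 2*e45
(e5) R2 = 2 - 3*e15 - 1/2*e25 - 3*e35 - 3*e45
Summing the partial products and collecting blades:
Answer: 14/3 + 5/2*e12 + 6*e14 - 5*e15 - 5/2*e23 - 3/2*e24 + 5/6*e25 + 6*e34 - 5*e35 - e45


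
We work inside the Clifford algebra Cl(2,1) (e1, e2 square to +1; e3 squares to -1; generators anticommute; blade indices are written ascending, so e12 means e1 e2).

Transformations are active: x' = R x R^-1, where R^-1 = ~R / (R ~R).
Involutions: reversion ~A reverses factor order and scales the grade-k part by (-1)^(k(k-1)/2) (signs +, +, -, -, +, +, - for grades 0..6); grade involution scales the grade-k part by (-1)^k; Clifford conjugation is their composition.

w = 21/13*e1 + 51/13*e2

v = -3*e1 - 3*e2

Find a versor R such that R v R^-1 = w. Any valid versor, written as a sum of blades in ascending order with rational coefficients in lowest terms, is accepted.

Since q(v) = q(w) = 18, the sum R = v + w = -18/13*e1 + 12/13*e2 does the job whenever invertible.
Answer: -18/13*e1 + 12/13*e2


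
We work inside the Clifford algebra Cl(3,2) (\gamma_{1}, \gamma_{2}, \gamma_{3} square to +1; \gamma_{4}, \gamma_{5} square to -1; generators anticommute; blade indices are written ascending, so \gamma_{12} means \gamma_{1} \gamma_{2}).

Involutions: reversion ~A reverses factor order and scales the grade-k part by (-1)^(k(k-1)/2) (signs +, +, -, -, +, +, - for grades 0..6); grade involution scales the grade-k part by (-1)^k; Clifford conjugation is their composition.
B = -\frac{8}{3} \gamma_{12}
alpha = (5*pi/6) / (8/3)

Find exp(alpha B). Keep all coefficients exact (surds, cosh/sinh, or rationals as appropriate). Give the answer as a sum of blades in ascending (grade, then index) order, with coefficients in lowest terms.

B^2 = (-\frac{8}{3})^2*(\gamma_{12})^2 = \frac{64}{9}*(-1) = -\frac{64}{9} (a basis 2-blade squares to minus the product of its generators' squares).
B^2 = -\frac{64}{9} — a negative square means the series sums to a rotation: l = \frac{8}{3}, alpha*l = \frac{5 \pi}{6}, so exp(alpha B) = cos(\frac{5 \pi}{6}) + (sin(\frac{5 \pi}{6})/(\frac{8}{3}))*B = - \frac{\sqrt{3}}{2} + (\frac{3}{16})*B.
Answer: - \frac{\sqrt{3}}{2} - \frac{1}{2} \gamma_{12}


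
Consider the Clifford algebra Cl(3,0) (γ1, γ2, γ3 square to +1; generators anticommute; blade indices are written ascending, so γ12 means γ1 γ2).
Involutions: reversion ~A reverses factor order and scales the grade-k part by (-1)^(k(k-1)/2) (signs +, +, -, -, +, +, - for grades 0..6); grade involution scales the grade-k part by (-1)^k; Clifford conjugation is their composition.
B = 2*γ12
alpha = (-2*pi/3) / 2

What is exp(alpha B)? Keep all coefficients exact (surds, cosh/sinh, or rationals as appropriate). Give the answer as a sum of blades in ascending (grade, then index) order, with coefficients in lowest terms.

B^2 = (2)^2*(γ12)^2 = 4*(-1) = -4 (a basis 2-blade squares to minus the product of its generators' squares).
B^2 = -4 — the series telescopes trigonometrically here: l = 2, alpha*l = -2*pi/3, so exp(alpha B) = cos(-2*pi/3) + (sin(-2*pi/3)/2)*B = -1/2 + (-sqrt(3)/4)*B.
Answer: -1/2 - sqrt(3)/2*γ12


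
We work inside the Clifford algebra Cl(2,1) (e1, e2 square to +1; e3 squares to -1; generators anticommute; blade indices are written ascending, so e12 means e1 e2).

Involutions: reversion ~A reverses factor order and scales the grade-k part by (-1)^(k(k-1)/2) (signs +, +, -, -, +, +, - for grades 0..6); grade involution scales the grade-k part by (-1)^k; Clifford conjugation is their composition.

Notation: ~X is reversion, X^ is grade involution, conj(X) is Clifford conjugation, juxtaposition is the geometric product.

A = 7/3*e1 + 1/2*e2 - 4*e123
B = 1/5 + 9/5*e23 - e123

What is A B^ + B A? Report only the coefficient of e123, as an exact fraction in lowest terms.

first term: -4 - 101/15*e1 + 1/10*e2 + 9/10*e3 - 1/2*e13 + 7/3*e23 + 17/5*e123
second term: 4 - 101/15*e1 + 1/10*e2 - 9/10*e3 + 1/2*e13 - 7/3*e23 + 17/5*e123
Answer: 34/5


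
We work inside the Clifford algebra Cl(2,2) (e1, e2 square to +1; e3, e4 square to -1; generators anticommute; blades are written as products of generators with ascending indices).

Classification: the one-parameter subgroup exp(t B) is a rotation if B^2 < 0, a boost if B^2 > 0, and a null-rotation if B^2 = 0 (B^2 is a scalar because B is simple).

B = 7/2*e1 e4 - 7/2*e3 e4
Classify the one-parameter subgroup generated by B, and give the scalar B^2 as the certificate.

B^2 term by term: the squares give (7/2)^2*(e1 e4)^2 + (-7/2)^2*(e3 e4)^2 = 49/4*(+1) + 49/4*(-1) = 0 (each basis 2-blade squares to minus the product of its generators' squares); cross terms between blades sharing an index anticommute and cancel. So B^2 = 0.
Answer: null-rotation, certificate B^2 = 0. Certificate logic: 0 is a conjugation-invariant scalar, so its sign fixes rotation versus boost versus null-rotation outright.


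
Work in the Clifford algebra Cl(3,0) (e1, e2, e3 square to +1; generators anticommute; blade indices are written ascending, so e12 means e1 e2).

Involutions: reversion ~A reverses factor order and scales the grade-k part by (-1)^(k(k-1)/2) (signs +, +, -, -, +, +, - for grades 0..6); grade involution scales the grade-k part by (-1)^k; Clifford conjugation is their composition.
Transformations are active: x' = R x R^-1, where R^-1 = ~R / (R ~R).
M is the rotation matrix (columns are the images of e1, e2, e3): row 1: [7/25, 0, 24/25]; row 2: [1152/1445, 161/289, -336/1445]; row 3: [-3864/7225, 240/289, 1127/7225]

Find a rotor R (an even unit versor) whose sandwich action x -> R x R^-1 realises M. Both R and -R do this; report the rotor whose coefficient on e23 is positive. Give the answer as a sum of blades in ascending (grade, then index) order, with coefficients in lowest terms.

Method: write R = a + b12*e12 + b13*e13 + b23*e23 with a^2 + b12^2 + b13^2 + b23^2 = 1 (so R^-1 = ~R). Expanding the columns R e_j ~R gives tr M = 4a^2 - 1 and, from the antisymmetric part, M21 - M12 = -4a*b12, M13 - M31 = 4a*b13, M32 - M23 = -4a*b23.
Here tr M = 287/289, so a^2 = (1 + tr M)/4 = 144/289 and a = ±12/17. Taking a = 12/17: M21 - M12 = 1152/1445, M13 - M31 = 432/289, M32 - M23 = 1536/1445, giving b12 = -24/85, b13 = 9/17, b23 = -32/85, i.e. R = 12/17 - 24/85*e12 + 9/17*e13 - 32/85*e23.
Its e23 coefficient is negative, so report the other preimage -R.
Answer: -12/17 + 24/85*e12 - 9/17*e13 + 32/85*e23. Sheet selection: the two-to-one cover makes ±R indistinguishable at the matrix level (trace 287/289), so uniqueness comes from the required sign on e23.


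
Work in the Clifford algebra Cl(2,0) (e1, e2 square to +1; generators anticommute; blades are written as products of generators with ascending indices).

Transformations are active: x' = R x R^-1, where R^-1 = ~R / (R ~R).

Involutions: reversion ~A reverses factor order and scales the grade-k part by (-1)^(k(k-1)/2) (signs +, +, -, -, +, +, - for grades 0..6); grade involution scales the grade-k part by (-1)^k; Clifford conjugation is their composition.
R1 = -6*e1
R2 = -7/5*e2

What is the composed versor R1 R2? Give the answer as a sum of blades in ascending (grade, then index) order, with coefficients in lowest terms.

Distribute over the terms of R1 (each basis-blade product reordered to ascending indices, repeated generators contracted through their squares):
(-6*e1) R2 = 42/5*e1 e2
Answer: 42/5*e1 e2


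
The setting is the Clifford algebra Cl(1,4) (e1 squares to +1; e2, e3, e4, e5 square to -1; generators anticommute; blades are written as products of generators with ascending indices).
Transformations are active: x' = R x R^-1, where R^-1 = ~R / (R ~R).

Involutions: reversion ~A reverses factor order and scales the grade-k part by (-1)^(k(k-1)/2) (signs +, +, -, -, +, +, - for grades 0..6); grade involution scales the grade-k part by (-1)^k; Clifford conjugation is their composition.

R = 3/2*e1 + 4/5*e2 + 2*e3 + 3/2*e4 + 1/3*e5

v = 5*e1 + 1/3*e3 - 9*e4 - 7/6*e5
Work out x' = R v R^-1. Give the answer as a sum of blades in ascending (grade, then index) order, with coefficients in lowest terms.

~R = 3/2*e1 + 4/5*e2 + 2*e3 + 3/2*e4 + 1/3*e5, and R ~R = -1069/225, so R^-1 = ~R / (-1069/225).
R v = 373/18 - 4*e1 e2 - 19/2*e1 e3 - 21*e1 e4 - 41/12*e1 e5 + 4/15*e2 e3 - 36/5*e2 e4 - 14/15*e2 e5 - 37/2*e3 e4 - 22/9*e3 e5 + 5/4*e4 e5
Answer: -38665/2138*e1 - 7460/1069*e2 - 57019/3207*e3 - 8733/2138*e4 - 11167/6414*e5


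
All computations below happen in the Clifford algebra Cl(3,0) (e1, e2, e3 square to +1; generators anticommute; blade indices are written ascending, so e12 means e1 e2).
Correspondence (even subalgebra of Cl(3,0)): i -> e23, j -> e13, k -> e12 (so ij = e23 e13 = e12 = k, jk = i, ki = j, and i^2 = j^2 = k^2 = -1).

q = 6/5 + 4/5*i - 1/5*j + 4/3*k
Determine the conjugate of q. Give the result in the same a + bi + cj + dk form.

In blades: q = 6/5 + 4/3*e12 - 1/5*e13 + 4/5*e23.
Quaternion conjugation is reversion on the even subalgebra: the scalar is fixed and every grade-2 blade flips sign, giving 6/5 - 4/3*e12 + 1/5*e13 - 4/5*e23; translating back:
Answer: 6/5 - 4/5*i + 1/5*j - 4/3*k


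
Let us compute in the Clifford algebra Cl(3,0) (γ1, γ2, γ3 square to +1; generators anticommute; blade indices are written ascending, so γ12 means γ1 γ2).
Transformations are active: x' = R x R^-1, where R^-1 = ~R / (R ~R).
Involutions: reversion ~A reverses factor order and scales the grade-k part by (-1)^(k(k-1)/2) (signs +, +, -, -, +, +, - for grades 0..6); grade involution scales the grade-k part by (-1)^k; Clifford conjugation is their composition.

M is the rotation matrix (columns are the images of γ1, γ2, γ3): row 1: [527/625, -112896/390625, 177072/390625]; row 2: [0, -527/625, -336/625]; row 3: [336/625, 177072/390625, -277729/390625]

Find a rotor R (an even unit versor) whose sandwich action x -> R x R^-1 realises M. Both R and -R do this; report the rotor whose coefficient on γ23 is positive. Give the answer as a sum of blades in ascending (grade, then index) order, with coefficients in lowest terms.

Method: write R = a + b12*γ12 + b13*γ13 + b23*γ23 with a^2 + b12^2 + b13^2 + b23^2 = 1 (so R^-1 = ~R). Expanding the columns R e_j ~R gives tr M = 4a^2 - 1 and, from the antisymmetric part, M21 - M12 = -4a*b12, M13 - M31 = 4a*b13, M32 - M23 = -4a*b23.
Here tr M = -277729/390625, so a^2 = (1 + tr M)/4 = 28224/390625 and a = ±168/625. Taking a = 168/625: M21 - M12 = 112896/390625, M13 - M31 = -32928/390625, M32 - M23 = 387072/390625, giving b12 = -168/625, b13 = -49/625, b23 = -576/625, i.e. R = 168/625 - 168/625*γ12 - 49/625*γ13 - 576/625*γ23.
Its γ23 coefficient is negative, so report the other preimage -R.
Answer: -168/625 + 168/625*γ12 + 49/625*γ13 + 576/625*γ23. Recall the cover is two-to-one: with M of trace -277729/390625, both preimages act alike, and the stated γ23 sign chooses the sheet.


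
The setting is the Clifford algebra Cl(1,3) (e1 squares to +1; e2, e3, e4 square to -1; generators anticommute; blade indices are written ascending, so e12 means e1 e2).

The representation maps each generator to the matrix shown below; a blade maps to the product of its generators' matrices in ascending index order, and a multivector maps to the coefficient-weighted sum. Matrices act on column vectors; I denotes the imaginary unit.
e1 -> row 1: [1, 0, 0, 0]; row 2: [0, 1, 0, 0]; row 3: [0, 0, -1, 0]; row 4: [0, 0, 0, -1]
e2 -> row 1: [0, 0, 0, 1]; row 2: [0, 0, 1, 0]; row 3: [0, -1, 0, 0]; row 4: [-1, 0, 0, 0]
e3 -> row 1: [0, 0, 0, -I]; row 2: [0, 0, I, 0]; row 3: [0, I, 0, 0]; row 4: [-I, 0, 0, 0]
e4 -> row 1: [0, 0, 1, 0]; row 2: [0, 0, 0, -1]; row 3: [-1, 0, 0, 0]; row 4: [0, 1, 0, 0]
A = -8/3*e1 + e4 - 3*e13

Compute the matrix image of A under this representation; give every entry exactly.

Bivector images (products of the table entries): rho(e13) = rho(e1)rho(e3) = row 1: [0, 0, 0, -I]; row 2: [0, 0, I, 0]; row 3: [0, -I, 0, 0]; row 4: [I, 0, 0, 0].
M = (-8/3)*rho(e1) + (1)*rho(e4) + (-3)*rho(e13), summed entrywise:
Answer: row 1: [-8/3, 0, 1, 3*I]; row 2: [0, -8/3, -3*I, -1]; row 3: [-1, 3*I, 8/3, 0]; row 4: [-3*I, 1, 0, 8/3]


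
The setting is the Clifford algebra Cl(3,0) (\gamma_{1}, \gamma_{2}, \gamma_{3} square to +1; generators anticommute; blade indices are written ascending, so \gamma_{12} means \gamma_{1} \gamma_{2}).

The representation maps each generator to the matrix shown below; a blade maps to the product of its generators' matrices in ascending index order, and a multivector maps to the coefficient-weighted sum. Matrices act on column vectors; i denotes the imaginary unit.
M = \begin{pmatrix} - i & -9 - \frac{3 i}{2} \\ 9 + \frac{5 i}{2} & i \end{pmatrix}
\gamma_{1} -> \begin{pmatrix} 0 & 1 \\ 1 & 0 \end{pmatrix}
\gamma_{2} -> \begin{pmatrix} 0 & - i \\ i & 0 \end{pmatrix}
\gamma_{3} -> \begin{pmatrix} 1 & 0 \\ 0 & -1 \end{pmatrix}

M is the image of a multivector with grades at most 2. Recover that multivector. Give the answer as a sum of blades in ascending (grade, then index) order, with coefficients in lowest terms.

Method: 1, rho(\gamma_{1}), rho(\gamma_{2}), rho(\gamma_{3}) form a trace-orthogonal basis of the 2x2 complex matrices (tr(X Y) = 2 if X = Y, else 0), so M = m0*1 + m1*rho(\gamma_{1}) + m2*rho(\gamma_{2}) + m3*rho(\gamma_{3}) with m0 = tr(M)/2 = 0, m1 = tr(M rho(\gamma_{1}))/2 = \frac{i}{2}, m2 = tr(M rho(\gamma_{2}))/2 = 2 - 9 i, m3 = tr(M rho(\gamma_{3}))/2 = - i.
Multiplying table entries, the bivector images are rho(\gamma_{12}) = i*rho(\gamma_{3}), rho(\gamma_{13}) = -i*rho(\gamma_{2}), rho(\gamma_{23}) = i*rho(\gamma_{1}); with real blade coefficients the real parts of m0..m3 are the coefficients of 1, \gamma_{1}, \gamma_{2}, \gamma_{3} and the imaginary parts give the bivectors (\gamma_{23}: Im m1, \gamma_{13}: -Im m2, \gamma_{12}: Im m3).
Answer: 2 \gamma_{2} - \gamma_{12} + 9 \gamma_{13} + \frac{1}{2} \gamma_{23}


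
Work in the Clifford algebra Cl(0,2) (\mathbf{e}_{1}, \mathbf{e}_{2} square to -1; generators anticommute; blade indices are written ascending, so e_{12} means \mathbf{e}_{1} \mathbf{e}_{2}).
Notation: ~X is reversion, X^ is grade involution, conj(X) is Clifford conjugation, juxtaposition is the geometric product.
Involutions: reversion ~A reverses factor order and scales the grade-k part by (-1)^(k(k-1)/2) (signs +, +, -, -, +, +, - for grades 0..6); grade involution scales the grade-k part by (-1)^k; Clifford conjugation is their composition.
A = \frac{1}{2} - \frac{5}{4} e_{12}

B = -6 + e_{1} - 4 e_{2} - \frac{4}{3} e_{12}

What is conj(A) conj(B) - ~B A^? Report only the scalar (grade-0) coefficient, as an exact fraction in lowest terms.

first term: -\frac{14}{3} - \frac{11}{2} e_{1} + \frac{3}{4} e_{2} - \frac{41}{6} e_{12}
second term: -\frac{4}{3} + \frac{11}{2} e_{1} - \frac{3}{4} e_{2} + \frac{49}{6} e_{12}
Answer: -\frac{10}{3}


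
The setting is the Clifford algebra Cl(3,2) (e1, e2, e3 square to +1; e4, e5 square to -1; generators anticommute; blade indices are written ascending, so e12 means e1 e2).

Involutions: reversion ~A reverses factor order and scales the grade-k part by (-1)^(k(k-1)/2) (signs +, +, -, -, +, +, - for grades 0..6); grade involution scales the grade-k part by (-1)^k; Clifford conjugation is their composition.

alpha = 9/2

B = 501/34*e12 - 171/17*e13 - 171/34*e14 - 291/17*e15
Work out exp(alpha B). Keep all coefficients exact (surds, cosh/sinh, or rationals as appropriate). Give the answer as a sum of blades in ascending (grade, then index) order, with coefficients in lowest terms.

B^2 term by term: the squares give (501/34)^2*(e12)^2 + (-171/17)^2*(e13)^2 + (-171/34)^2*(e14)^2 + (-291/17)^2*(e15)^2 = 251001/1156*(-1) + 29241/289*(-1) + 29241/1156*(+1) + 84681/289*(+1) = 0 (each basis 2-blade squares to minus the product of its generators' squares); cross terms between blades sharing an index anticommute and cancel. So B^2 = 0.
B^2 = 0, and the exponential is exactly linear here: exp(alpha B) = 1 + alpha B (parabolic case).
Answer: 1 + 4509/68*e12 - 1539/34*e13 - 1539/68*e14 - 2619/34*e15


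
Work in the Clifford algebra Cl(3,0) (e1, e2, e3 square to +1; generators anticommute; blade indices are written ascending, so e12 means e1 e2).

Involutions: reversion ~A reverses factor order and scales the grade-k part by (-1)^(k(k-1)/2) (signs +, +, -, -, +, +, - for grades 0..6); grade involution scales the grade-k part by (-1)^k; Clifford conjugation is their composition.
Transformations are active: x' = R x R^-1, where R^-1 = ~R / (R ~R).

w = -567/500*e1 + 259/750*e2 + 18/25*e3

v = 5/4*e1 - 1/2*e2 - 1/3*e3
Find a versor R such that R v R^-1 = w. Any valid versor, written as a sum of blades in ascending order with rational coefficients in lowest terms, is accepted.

Here q(v) = q(w) = 277/144; the classical choice R = v + w = 29/250*e1 - 58/375*e2 + 29/75*e3 then realises v -> w under the sandwich.
Answer: 29/250*e1 - 58/375*e2 + 29/75*e3


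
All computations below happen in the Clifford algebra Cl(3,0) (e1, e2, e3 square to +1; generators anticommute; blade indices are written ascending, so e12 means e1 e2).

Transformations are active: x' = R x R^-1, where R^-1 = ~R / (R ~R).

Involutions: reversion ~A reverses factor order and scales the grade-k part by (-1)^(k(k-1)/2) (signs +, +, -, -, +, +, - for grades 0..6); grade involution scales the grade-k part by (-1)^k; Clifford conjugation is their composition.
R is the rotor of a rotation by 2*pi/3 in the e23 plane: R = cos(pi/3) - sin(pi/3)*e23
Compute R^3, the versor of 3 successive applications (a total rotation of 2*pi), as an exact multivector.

Because a rotor carries half the rotation angle, composing 3 copies of this e23-plane rotor multiplies the phase: 3*(pi/3) = pi, hence R^3 = cos(pi) - sin(pi)*e23.
cos(pi) = -1 and sin(pi) = 0, so R^3 = -1. The total rotation 2*pi is 1 full turn, so every vector returns to itself, yet the rotor is -1, on the OTHER sheet of the double cover (an odd number of 2*pi turns).
Answer: -1


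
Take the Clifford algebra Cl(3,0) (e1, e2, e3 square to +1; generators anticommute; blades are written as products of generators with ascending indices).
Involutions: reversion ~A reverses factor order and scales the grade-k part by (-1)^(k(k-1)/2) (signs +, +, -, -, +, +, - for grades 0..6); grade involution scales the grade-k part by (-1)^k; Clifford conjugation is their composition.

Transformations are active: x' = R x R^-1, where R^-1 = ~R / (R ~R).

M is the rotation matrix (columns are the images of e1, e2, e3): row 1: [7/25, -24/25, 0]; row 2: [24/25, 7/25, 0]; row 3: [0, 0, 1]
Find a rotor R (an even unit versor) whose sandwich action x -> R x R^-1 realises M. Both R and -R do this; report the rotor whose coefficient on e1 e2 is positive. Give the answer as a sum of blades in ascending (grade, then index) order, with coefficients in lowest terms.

Method: write R = a + b12*e1 e2 + b13*e1 e3 + b23*e2 e3 with a^2 + b12^2 + b13^2 + b23^2 = 1 (so R^-1 = ~R). Expanding the columns R e_j ~R gives tr M = 4a^2 - 1 and, from the antisymmetric part, M21 - M12 = -4a*b12, M13 - M31 = 4a*b13, M32 - M23 = -4a*b23.
Here tr M = 39/25, so a^2 = (1 + tr M)/4 = 16/25 and a = ±4/5. Taking a = 4/5: M21 - M12 = 48/25, M13 - M31 = 0, M32 - M23 = 0, giving b12 = -3/5, b13 = 0, b23 = 0, i.e. R = 4/5 - 3/5*e1 e2.
Its e1 e2 coefficient is negative, so report the other preimage -R.
Answer: -4/5 + 3/5*e1 e2. Sheet selection: the two-to-one cover makes ±R indistinguishable at the matrix level (trace 39/25), so uniqueness comes from the required sign on e1 e2.


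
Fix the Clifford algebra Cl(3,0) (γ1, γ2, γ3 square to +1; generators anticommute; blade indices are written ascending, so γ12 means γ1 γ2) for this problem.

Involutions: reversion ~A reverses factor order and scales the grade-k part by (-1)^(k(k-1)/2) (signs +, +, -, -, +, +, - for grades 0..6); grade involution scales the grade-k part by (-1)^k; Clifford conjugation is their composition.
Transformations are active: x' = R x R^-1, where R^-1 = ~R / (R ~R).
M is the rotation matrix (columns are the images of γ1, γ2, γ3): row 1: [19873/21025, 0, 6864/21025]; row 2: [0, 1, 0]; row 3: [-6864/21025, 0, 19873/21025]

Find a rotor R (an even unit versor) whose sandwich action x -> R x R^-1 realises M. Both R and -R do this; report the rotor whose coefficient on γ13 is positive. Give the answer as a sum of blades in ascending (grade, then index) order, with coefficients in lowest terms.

Method: write R = a + b12*γ12 + b13*γ13 + b23*γ23 with a^2 + b12^2 + b13^2 + b23^2 = 1 (so R^-1 = ~R). Expanding the columns R e_j ~R gives tr M = 4a^2 - 1 and, from the antisymmetric part, M21 - M12 = -4a*b12, M13 - M31 = 4a*b13, M32 - M23 = -4a*b23.
Here tr M = 60771/21025, so a^2 = (1 + tr M)/4 = 20449/21025 and a = ±143/145. Taking a = 143/145: M21 - M12 = 0, M13 - M31 = 13728/21025, M32 - M23 = 0, giving b12 = 0, b13 = 24/145, b23 = 0, i.e. R = 143/145 + 24/145*γ13.
Its γ13 coefficient is already positive.
Answer: 143/145 + 24/145*γ13. Recall the cover is two-to-one: with M of trace 60771/21025, both preimages act alike, and the stated γ13 sign chooses the sheet.


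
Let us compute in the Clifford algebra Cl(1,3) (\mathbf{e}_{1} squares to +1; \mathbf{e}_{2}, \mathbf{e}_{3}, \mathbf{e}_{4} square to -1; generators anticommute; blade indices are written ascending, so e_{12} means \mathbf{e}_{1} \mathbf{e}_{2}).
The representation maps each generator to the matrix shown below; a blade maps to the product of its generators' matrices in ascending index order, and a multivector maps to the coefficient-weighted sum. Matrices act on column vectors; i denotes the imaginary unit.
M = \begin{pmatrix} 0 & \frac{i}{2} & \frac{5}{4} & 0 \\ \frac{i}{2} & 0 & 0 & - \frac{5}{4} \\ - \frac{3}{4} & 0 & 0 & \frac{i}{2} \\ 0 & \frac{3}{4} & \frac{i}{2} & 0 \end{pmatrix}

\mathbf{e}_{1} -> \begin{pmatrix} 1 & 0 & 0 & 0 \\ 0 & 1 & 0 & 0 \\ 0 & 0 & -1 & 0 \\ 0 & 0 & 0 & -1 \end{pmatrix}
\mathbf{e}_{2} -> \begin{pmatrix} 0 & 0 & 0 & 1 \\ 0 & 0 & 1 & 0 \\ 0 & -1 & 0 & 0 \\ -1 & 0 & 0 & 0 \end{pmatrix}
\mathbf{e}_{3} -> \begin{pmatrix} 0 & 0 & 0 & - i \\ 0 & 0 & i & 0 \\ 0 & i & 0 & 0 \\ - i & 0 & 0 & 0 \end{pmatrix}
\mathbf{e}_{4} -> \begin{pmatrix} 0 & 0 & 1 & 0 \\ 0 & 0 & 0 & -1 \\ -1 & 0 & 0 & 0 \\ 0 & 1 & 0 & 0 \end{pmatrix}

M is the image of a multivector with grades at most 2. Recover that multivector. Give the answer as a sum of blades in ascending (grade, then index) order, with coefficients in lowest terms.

Method: the blade images are trace-orthogonal — tr(rho(e_A) rho(e_B)^-1) = 4 if A = B and 0 otherwise — and rho(e_A)^-1 = (e_A)^2 * rho(e_A) with (e_A)^2 = +1 or -1, so the coefficient of e_A in the preimage is (e_A)^2 * tr(M rho(e_A))/4.
Nonzero projections over blades of grade <= 2: e_{4}: (e_{4})^2 = -1, tr(M rho(e_{4})) = -4, coefficient 1; e_{14}: (e_{14})^2 = +1, tr(M rho(e_{14})) = 1, coefficient \frac{1}{4}; e_{34}: (e_{34})^2 = -1, tr(M rho(e_{34})) = 2, coefficient -\frac{1}{2}. Every other blade of grade <= 2 projects to 0.
Answer: e_{4} + \frac{1}{4} e_{14} - \frac{1}{2} e_{34}


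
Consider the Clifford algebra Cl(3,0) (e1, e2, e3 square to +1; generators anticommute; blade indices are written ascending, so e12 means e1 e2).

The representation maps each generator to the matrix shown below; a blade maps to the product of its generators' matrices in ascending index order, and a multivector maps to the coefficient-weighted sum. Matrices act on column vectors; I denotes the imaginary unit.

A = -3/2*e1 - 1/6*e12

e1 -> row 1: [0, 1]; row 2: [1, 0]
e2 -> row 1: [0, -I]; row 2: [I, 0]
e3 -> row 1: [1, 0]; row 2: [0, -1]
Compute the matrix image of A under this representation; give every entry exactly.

Bivector images (products of the table entries): rho(e12) = rho(e1)rho(e2) = row 1: [I, 0]; row 2: [0, -I].
M = (-3/2)*rho(e1) + (-1/6)*rho(e12), summed entrywise:
Answer: row 1: [-I/6, -3/2]; row 2: [-3/2, I/6]
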